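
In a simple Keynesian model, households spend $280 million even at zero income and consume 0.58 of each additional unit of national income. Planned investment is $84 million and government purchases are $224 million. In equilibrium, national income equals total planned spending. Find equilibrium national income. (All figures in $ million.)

Y = 1400

Y = C + I + G = 280 + 0.58Y + 84 + 224
Y − 0.58Y = 588
0.42Y = 588, so Y = 588/0.42 = 1400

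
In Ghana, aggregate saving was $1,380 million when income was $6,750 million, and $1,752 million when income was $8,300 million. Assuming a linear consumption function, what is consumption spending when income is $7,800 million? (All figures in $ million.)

MPS = ΔS/ΔY = (1752 − 1380)/(8300 − 6750) = 372/1550 = 0.24
MPC = 1 − MPS = 0.76
Autonomous saving = 1380 − 0.24(6750) = -240, so a = 240
C = 240 + 0.76(7800) = 240 + 5928 = 6168

C = 6168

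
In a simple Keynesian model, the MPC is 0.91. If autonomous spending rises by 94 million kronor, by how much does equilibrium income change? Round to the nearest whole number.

The multiplier is 1/(1 − MPC) = 1/0.09.
ΔY = 94/0.09 = 1044.44 ≈ 1044

ΔY ≈ 1044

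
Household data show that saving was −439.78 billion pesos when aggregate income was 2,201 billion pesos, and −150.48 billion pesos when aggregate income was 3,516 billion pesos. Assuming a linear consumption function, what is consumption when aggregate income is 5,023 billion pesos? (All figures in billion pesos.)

MPS = ΔS/ΔY = (-150.48 − (-439.78))/(3516 − 2201) = 289.3/1315 = 0.22
MPC = 1 − MPS = 0.78
Autonomous saving = -439.78 − 0.22(2201) = -924, so a = 924
C = 924 + 0.78(5023) = 924 + 3917.94 = 4841.94

C = 4841.94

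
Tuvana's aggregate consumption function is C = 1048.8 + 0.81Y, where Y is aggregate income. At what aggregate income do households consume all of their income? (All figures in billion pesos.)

Y = 5520

At break-even, C = Y: 1048.8 + 0.81Y = Y
0.19Y = 1048.8, so Y = 1048.8/0.19 = 5520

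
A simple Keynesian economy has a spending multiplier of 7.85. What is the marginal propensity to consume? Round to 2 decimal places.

k = 1/(1 − MPC), so 1 − MPC = 1/k = 1/7.85 = 0.1274
MPC = 1 − 0.1274 = 0.87

MPC = 0.87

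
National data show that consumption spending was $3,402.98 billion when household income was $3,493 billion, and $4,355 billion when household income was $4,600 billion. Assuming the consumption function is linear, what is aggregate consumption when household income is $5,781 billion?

MPC = (4355 − 3402.98)/(4600 − 3493) = 952.02/1107 = 0.86
a = 3402.98 − 0.86(3493) = 3402.98 − 3003.98 = 399
C = 399 + 0.86(5781) = 399 + 4971.66 = 5370.66

C = 5370.66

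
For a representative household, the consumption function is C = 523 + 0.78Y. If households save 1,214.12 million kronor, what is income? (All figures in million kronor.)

Y = 7896

S = Y − C = -523 + 0.22Y
-523 + 0.22Y = 1214.12, so 0.22Y = 1737.12 and Y = 7896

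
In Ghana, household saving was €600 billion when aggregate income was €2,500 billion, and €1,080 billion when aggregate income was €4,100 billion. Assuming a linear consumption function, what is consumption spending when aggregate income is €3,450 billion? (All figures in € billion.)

MPS = ΔS/ΔY = (1080 − 600)/(4100 − 2500) = 480/1600 = 0.3
MPC = 1 − MPS = 0.7
Autonomous saving = 600 − 0.3(2500) = -150, so a = 150
C = 150 + 0.7(3450) = 150 + 2415 = 2565

C = 2565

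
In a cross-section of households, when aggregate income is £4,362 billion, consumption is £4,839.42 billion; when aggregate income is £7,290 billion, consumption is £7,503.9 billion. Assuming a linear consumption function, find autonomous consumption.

MPC = ΔC/ΔY = (7503.9 − 4839.42)/(7290 − 4362) = 2664.48/2928 = 0.91
a = C − MPC·Y = 4839.42 − 0.91(4362) = 4839.42 − 3969.42 = 870

a = 870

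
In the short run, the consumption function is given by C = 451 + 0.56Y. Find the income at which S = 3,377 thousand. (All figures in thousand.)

Y = 8700

S = Y − C = -451 + 0.44Y
-451 + 0.44Y = 3377, so 0.44Y = 3828 and Y = 8700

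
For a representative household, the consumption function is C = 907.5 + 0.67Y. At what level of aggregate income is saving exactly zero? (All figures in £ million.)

At break-even, C = Y: 907.5 + 0.67Y = Y
0.33Y = 907.5, so Y = 907.5/0.33 = 2750

Y = 2750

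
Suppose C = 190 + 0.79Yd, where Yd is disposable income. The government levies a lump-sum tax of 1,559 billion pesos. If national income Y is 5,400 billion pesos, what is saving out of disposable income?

S = 616.61

Yd = Y − T = 5400 − 1559 = 3841
C = 190 + 0.79(3841) = 190 + 3034.39 = 3224.39
S = Yd − C = 3841 − 3224.39 = 616.61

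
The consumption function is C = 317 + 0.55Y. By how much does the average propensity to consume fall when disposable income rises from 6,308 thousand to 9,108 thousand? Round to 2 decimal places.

At Y = 6308: C = 317 + 0.55(6308) = 3786.4, APC = 3786.4/6308 = 0.600
At Y = 9108: C = 5326.4, APC = 5326.4/9108 = 0.585
Fall in APC = 0.600 − 0.585 = 0.015 ≈ 0.02

ΔAPC = 0.02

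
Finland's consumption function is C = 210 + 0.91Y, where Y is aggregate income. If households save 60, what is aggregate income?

Y = 3000

S = Y − C = -210 + 0.09Y
-210 + 0.09Y = 60, so 0.09Y = 270 and Y = 3000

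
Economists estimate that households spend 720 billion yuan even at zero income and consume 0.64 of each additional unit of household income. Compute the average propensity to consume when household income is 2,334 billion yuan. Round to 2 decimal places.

C = 720 + 0.64(2334) = 2213.76
APC = C/Y = 2213.76/2334 = 0.95

APC = 0.95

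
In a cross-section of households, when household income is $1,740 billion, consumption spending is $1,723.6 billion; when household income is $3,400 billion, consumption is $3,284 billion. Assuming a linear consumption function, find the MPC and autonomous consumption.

MPC = ΔC/ΔY = (3284 − 1723.6)/(3400 − 1740) = 1560.4/1660 = 0.94
a = C − MPC·Y = 1723.6 − 0.94(1740) = 1723.6 − 1635.6 = 88

MPC = 0.94; a = 88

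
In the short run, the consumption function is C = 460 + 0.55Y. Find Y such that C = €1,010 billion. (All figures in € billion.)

460 + 0.55Y = 1010
0.55Y = 550, so Y = 550/0.55 = 1000

Y = 1000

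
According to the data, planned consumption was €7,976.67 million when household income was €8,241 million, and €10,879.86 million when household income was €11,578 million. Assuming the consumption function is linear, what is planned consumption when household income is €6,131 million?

C = 6140.97

MPC = (10879.86 − 7976.67)/(11578 − 8241) = 2903.19/3337 = 0.87
a = 7976.67 − 0.87(8241) = 7976.67 − 7169.67 = 807
C = 807 + 0.87(6131) = 807 + 5333.97 = 6140.97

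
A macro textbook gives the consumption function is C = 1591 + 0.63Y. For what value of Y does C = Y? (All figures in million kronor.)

Y = 4300

At break-even, C = Y: 1591 + 0.63Y = Y
0.37Y = 1591, so Y = 1591/0.37 = 4300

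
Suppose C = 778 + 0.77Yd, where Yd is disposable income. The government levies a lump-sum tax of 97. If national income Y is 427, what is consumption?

C = 1032.1

Yd = Y − T = 427 − 97 = 330
C = 778 + 0.77(330) = 778 + 254.1 = 1032.1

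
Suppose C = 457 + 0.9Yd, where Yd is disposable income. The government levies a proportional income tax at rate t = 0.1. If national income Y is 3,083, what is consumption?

Yd = (1 − 0.1)(3083) = 0.9(3083) = 2774.7
C = 457 + 0.9(2774.7) = 457 + 2497.23 = 2954.23

C = 2954.23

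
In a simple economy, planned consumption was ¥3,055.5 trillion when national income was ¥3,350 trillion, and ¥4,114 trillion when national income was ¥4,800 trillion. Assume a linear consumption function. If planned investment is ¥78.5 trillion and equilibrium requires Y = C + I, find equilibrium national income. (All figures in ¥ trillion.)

Y = 2550

MPC = (4114 − 3055.5)/(4800 − 3350) = 1058.5/1450 = 0.73
a = 3055.5 − 0.73(3350) = 610
Equilibrium: Y = 610 + 0.73Y + 78.5
0.27Y = 688.5, so Y = 688.5/0.27 = 2550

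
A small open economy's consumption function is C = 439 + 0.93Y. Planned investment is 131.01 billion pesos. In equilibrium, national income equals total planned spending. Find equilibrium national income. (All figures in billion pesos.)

Y = 8143

Y = C + I = 439 + 0.93Y + 131.01
Y − 0.93Y = 570.01
0.07Y = 570.01, so Y = 570.01/0.07 = 8143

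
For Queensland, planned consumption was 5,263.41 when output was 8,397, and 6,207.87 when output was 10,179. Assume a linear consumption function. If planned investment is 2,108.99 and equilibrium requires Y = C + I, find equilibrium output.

MPC = (6207.87 − 5263.41)/(10179 − 8397) = 944.46/1782 = 0.53
a = 5263.41 − 0.53(8397) = 813
Equilibrium: Y = 813 + 0.53Y + 2108.99
0.47Y = 2921.99, so Y = 2921.99/0.47 = 6217

Y = 6217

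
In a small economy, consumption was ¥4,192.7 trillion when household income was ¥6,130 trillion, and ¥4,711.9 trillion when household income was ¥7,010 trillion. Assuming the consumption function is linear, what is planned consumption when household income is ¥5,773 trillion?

MPC = (4711.9 − 4192.7)/(7010 − 6130) = 519.2/880 = 0.59
a = 4192.7 − 0.59(6130) = 4192.7 − 3616.7 = 576
C = 576 + 0.59(5773) = 576 + 3406.07 = 3982.07

C = 3982.07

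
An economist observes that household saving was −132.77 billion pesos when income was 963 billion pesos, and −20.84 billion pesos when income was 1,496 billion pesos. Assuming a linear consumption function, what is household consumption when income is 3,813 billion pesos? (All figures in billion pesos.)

MPS = ΔS/ΔY = (-20.84 − (-132.77))/(1496 − 963) = 111.93/533 = 0.21
MPC = 1 − MPS = 0.79
Autonomous saving = -132.77 − 0.21(963) = -335, so a = 335
C = 335 + 0.79(3813) = 335 + 3012.27 = 3347.27

C = 3347.27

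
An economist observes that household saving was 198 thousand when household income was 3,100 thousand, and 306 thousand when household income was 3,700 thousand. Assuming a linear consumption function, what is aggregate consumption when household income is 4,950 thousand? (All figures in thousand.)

MPS = ΔS/ΔY = (306 − 198)/(3700 − 3100) = 108/600 = 0.18
MPC = 1 − MPS = 0.82
Autonomous saving = 198 − 0.18(3100) = -360, so a = 360
C = 360 + 0.82(4950) = 360 + 4059 = 4419

C = 4419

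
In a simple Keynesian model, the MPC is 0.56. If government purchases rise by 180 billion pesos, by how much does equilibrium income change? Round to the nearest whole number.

ΔY ≈ 409

The multiplier is 1/(1 − MPC) = 1/0.44.
ΔY = 180/0.44 = 409.09 ≈ 409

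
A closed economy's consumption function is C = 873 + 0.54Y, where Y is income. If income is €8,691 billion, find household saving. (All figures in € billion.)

S = 3124.86

C = 873 + 0.54(8691) = 873 + 4693.14 = 5566.14
S = Y − C = 8691 − 5566.14 = 3124.86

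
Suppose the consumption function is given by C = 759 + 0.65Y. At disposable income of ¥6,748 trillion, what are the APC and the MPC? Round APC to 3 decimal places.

APC = 0.762; MPC = 0.65

MPC = 0.65 (the slope of the consumption function)
C = 759 + 0.65(6748) = 5145.2, so APC = 5145.2/6748 = 0.762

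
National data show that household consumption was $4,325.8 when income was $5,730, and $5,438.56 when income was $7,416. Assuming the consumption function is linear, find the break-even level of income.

Y = 1600

MPC = (5438.56 − 4325.8)/(7416 − 5730) = 1112.76/1686 = 0.66
a = 4325.8 − 0.66(5730) = 4325.8 − 3781.8 = 544
Break-even: Y = a/(1−MPC) = 544/0.34 = 1600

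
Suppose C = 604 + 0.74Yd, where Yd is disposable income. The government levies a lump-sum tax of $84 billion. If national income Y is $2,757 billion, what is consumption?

Yd = Y − T = 2757 − 84 = 2673
C = 604 + 0.74(2673) = 604 + 1978.02 = 2582.02

C = 2582.02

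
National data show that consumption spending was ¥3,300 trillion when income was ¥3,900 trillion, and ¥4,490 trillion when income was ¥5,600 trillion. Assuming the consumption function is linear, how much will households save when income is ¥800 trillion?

S = -330

MPC = (4490 − 3300)/(5600 − 3900) = 1190/1700 = 0.7
a = 3300 − 0.7(3900) = 3300 − 2730 = 570
C = 570 + 0.7(800) = 1130
S = 800 − 1130 = -330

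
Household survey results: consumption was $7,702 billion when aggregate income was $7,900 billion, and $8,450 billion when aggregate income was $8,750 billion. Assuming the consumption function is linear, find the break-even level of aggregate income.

MPC = (8450 − 7702)/(8750 − 7900) = 748/850 = 0.88
a = 7702 − 0.88(7900) = 7702 − 6952 = 750
Break-even: Y = a/(1−MPC) = 750/0.12 = 6250

Y = 6250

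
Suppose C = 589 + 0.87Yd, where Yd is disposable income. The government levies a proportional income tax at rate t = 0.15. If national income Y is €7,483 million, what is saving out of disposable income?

Yd = (1 − 0.15)(7483) = 0.85(7483) = 6360.55
C = 589 + 0.87(6360.55) = 589 + 5533.6785 = 6122.6785
S = Yd − C = 6360.55 − 6122.6785 = 237.8715

S = 237.8715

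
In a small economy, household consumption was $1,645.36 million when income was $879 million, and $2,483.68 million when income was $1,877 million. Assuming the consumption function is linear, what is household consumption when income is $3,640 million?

MPC = (2483.68 − 1645.36)/(1877 − 879) = 838.32/998 = 0.84
a = 1645.36 − 0.84(879) = 1645.36 − 738.36 = 907
C = 907 + 0.84(3640) = 907 + 3057.6 = 3964.6

C = 3964.6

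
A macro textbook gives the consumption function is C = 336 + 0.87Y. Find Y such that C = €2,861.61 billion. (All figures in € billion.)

336 + 0.87Y = 2861.61
0.87Y = 2525.61, so Y = 2525.61/0.87 = 2903

Y = 2903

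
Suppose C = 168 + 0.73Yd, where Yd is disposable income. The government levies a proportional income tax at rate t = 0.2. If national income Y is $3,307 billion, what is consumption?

Yd = (1 − 0.2)(3307) = 0.8(3307) = 2645.6
C = 168 + 0.73(2645.6) = 168 + 1931.288 = 2099.288

C = 2099.288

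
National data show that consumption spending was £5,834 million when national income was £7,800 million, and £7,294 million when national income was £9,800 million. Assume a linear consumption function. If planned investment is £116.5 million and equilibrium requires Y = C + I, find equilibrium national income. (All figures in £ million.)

Y = 950

MPC = (7294 − 5834)/(9800 − 7800) = 1460/2000 = 0.73
a = 5834 − 0.73(7800) = 140
Equilibrium: Y = 140 + 0.73Y + 116.5
0.27Y = 256.5, so Y = 256.5/0.27 = 950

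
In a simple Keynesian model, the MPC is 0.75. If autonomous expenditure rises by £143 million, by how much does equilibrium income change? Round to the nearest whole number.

ΔY ≈ 572

The multiplier is 1/(1 − MPC) = 1/0.25.
ΔY = 143/0.25 = 572.00 ≈ 572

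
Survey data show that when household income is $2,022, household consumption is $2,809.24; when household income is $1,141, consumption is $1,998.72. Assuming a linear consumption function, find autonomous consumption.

MPC = ΔC/ΔY = (2809.24 − 1998.72)/(2022 − 1141) = 810.52/881 = 0.92
a = C − MPC·Y = 1998.72 − 0.92(1141) = 1998.72 − 1049.72 = 949

a = 949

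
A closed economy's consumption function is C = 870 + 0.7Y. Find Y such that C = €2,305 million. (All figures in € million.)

Y = 2050

870 + 0.7Y = 2305
0.7Y = 1435, so Y = 1435/0.7 = 2050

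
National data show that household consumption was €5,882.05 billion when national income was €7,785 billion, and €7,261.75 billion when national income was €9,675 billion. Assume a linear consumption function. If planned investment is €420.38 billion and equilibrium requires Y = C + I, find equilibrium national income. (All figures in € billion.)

Y = 2294

MPC = (7261.75 − 5882.05)/(9675 − 7785) = 1379.7/1890 = 0.73
a = 5882.05 − 0.73(7785) = 199
Equilibrium: Y = 199 + 0.73Y + 420.38
0.27Y = 619.38, so Y = 619.38/0.27 = 2294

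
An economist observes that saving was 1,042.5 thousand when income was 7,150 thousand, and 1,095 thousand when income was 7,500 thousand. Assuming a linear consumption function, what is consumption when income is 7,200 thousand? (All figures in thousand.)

C = 6150

MPS = ΔS/ΔY = (1095 − 1042.5)/(7500 − 7150) = 52.5/350 = 0.15
MPC = 1 − MPS = 0.85
Autonomous saving = 1042.5 − 0.15(7150) = -30, so a = 30
C = 30 + 0.85(7200) = 30 + 6120 = 6150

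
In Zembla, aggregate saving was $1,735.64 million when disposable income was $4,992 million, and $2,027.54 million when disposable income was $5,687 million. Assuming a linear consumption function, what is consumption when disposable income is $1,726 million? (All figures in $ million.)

MPS = ΔS/ΔY = (2027.54 − 1735.64)/(5687 − 4992) = 291.9/695 = 0.42
MPC = 1 − MPS = 0.58
Autonomous saving = 1735.64 − 0.42(4992) = -361, so a = 361
C = 361 + 0.58(1726) = 361 + 1001.08 = 1362.08

C = 1362.08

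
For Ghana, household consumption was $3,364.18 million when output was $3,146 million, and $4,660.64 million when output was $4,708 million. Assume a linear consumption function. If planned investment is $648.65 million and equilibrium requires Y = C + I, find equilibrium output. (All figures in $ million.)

MPC = (4660.64 − 3364.18)/(4708 − 3146) = 1296.46/1562 = 0.83
a = 3364.18 − 0.83(3146) = 753
Equilibrium: Y = 753 + 0.83Y + 648.65
0.17Y = 1401.65, so Y = 1401.65/0.17 = 8245

Y = 8245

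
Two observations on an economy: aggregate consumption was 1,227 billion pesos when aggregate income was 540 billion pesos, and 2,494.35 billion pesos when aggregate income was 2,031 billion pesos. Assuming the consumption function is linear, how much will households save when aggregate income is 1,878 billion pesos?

MPC = (2494.35 − 1227)/(2031 − 540) = 1267.35/1491 = 0.85
a = 1227 − 0.85(540) = 1227 − 459 = 768
C = 768 + 0.85(1878) = 2364.3
S = 1878 − 2364.3 = -486.3

S = -486.3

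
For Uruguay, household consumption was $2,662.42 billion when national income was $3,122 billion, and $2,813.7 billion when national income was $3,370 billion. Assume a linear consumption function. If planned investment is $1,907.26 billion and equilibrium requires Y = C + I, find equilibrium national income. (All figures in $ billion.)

Y = 6834

MPC = (2813.7 − 2662.42)/(3370 − 3122) = 151.28/248 = 0.61
a = 2662.42 − 0.61(3122) = 758
Equilibrium: Y = 758 + 0.61Y + 1907.26
0.39Y = 2665.26, so Y = 2665.26/0.39 = 6834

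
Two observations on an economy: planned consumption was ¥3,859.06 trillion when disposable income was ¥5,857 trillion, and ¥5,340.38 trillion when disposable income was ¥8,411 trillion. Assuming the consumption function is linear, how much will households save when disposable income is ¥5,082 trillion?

MPC = (5340.38 − 3859.06)/(8411 − 5857) = 1481.32/2554 = 0.58
a = 3859.06 − 0.58(5857) = 3859.06 − 3397.06 = 462
C = 462 + 0.58(5082) = 3409.56
S = 5082 − 3409.56 = 1672.44

S = 1672.44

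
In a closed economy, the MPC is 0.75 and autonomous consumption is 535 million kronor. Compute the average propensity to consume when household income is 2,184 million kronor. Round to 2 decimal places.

C = 535 + 0.75(2184) = 2173
APC = C/Y = 2173/2184 = 0.99

APC = 0.99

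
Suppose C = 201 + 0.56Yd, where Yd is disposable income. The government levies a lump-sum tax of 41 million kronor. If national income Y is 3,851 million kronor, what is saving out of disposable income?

Yd = Y − T = 3851 − 41 = 3810
C = 201 + 0.56(3810) = 201 + 2133.6 = 2334.6
S = Yd − C = 3810 − 2334.6 = 1475.4

S = 1475.4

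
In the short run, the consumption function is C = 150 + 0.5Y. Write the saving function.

S = Y − C = Y − (150 + 0.5Y) = -150 + (1 − 0.5)Y

S = -150 + 0.5Y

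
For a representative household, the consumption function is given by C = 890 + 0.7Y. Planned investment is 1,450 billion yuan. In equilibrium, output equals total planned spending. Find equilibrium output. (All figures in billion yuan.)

Y = 7800

Y = C + I = 890 + 0.7Y + 1450
Y − 0.7Y = 2340
0.3Y = 2340, so Y = 2340/0.3 = 7800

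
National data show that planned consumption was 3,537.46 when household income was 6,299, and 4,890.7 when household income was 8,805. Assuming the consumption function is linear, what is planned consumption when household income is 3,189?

MPC = (4890.7 − 3537.46)/(8805 − 6299) = 1353.24/2506 = 0.54
a = 3537.46 − 0.54(6299) = 3537.46 − 3401.46 = 136
C = 136 + 0.54(3189) = 136 + 1722.06 = 1858.06

C = 1858.06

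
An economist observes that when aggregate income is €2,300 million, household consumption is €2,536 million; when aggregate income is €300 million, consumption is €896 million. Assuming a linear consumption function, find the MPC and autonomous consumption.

MPC = ΔC/ΔY = (2536 − 896)/(2300 − 300) = 1640/2000 = 0.82
a = C − MPC·Y = 896 − 0.82(300) = 896 − 246 = 650

MPC = 0.82; a = 650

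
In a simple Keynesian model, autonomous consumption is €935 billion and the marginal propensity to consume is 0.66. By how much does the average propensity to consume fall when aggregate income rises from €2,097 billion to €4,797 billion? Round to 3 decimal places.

ΔAPC = 0.251

At Y = 2097: C = 935 + 0.66(2097) = 2319.02, APC = 2319.02/2097 = 1.1059
At Y = 4797: C = 4101.02, APC = 4101.02/4797 = 0.8549
Fall in APC = 1.1059 − 0.8549 = 0.251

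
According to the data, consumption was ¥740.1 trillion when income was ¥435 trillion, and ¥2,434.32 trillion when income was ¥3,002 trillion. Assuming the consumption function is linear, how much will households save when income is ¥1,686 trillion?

S = 120.24

MPC = (2434.32 − 740.1)/(3002 − 435) = 1694.22/2567 = 0.66
a = 740.1 − 0.66(435) = 740.1 − 287.1 = 453
C = 453 + 0.66(1686) = 1565.76
S = 1686 − 1565.76 = 120.24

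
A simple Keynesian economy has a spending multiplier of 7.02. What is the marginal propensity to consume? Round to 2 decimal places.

k = 1/(1 − MPC), so 1 − MPC = 1/k = 1/7.02 = 0.1425
MPC = 1 − 0.1425 = 0.86

MPC = 0.86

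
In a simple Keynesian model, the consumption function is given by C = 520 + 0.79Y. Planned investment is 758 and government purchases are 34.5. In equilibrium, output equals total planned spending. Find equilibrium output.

Y = C + I + G = 520 + 0.79Y + 758 + 34.5
Y − 0.79Y = 1312.5
0.21Y = 1312.5, so Y = 1312.5/0.21 = 6250

Y = 6250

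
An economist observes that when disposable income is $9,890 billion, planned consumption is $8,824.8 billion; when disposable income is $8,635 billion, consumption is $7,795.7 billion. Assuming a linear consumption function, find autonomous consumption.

a = 715

MPC = ΔC/ΔY = (8824.8 − 7795.7)/(9890 − 8635) = 1029.1/1255 = 0.82
a = C − MPC·Y = 7795.7 − 0.82(8635) = 7795.7 − 7080.7 = 715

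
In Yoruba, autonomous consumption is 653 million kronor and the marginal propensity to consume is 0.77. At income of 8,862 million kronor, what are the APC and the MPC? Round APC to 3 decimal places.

APC = 0.844; MPC = 0.77

MPC = 0.77 (the slope of the consumption function)
C = 653 + 0.77(8862) = 7476.74, so APC = 7476.74/8862 = 0.844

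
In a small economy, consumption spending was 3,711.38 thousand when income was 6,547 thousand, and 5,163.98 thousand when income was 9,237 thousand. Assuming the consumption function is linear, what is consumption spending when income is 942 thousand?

MPC = (5163.98 − 3711.38)/(9237 − 6547) = 1452.6/2690 = 0.54
a = 3711.38 − 0.54(6547) = 3711.38 − 3535.38 = 176
C = 176 + 0.54(942) = 176 + 508.68 = 684.68

C = 684.68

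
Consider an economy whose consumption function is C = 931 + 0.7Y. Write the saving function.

S = Y − C = Y − (931 + 0.7Y) = -931 + (1 − 0.7)Y

S = -931 + 0.3Y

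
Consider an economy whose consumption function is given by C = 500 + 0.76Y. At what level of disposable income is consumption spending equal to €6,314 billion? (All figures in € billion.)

500 + 0.76Y = 6314
0.76Y = 5814, so Y = 5814/0.76 = 7650

Y = 7650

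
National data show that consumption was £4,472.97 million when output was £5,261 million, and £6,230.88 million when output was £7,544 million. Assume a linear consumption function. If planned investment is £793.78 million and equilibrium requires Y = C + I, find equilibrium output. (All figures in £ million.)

Y = 5286

MPC = (6230.88 − 4472.97)/(7544 − 5261) = 1757.91/2283 = 0.77
a = 4472.97 − 0.77(5261) = 422
Equilibrium: Y = 422 + 0.77Y + 793.78
0.23Y = 1215.78, so Y = 1215.78/0.23 = 5286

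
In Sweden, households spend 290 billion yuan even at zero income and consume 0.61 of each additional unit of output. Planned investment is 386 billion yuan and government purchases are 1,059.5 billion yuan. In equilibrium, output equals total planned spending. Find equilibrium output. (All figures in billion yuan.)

Y = 4450

Y = C + I + G = 290 + 0.61Y + 386 + 1059.5
Y − 0.61Y = 1735.5
0.39Y = 1735.5, so Y = 1735.5/0.39 = 4450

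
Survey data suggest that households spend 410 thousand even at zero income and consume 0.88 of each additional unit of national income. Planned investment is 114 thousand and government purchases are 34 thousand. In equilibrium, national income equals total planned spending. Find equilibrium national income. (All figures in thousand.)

Y = C + I + G = 410 + 0.88Y + 114 + 34
Y − 0.88Y = 558
0.12Y = 558, so Y = 558/0.12 = 4650

Y = 4650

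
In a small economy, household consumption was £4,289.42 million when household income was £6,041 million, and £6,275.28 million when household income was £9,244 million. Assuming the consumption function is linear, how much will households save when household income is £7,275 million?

S = 2220.5

MPC = (6275.28 − 4289.42)/(9244 − 6041) = 1985.86/3203 = 0.62
a = 4289.42 − 0.62(6041) = 4289.42 − 3745.42 = 544
C = 544 + 0.62(7275) = 5054.5
S = 7275 − 5054.5 = 2220.5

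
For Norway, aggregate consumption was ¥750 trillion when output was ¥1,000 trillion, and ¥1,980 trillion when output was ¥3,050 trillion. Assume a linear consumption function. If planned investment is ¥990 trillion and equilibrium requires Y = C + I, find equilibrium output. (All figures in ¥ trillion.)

MPC = (1980 − 750)/(3050 − 1000) = 1230/2050 = 0.6
a = 750 − 0.6(1000) = 150
Equilibrium: Y = 150 + 0.6Y + 990
0.4Y = 1140, so Y = 1140/0.4 = 2850

Y = 2850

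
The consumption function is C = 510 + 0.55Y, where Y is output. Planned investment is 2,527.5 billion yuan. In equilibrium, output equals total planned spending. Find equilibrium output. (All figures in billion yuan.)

Y = 6750

Y = C + I = 510 + 0.55Y + 2527.5
Y − 0.55Y = 3037.5
0.45Y = 3037.5, so Y = 3037.5/0.45 = 6750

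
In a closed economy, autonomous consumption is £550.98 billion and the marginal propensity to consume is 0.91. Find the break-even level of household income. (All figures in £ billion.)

At break-even, C = Y: 550.98 + 0.91Y = Y
0.09Y = 550.98, so Y = 550.98/0.09 = 6122

Y = 6122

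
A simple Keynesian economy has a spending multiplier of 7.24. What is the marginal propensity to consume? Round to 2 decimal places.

MPC = 0.86

k = 1/(1 − MPC), so 1 − MPC = 1/k = 1/7.24 = 0.1381
MPC = 1 − 0.1381 = 0.86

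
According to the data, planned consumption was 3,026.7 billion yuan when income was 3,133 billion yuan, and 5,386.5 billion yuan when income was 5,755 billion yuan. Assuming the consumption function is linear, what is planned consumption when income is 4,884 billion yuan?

MPC = (5386.5 − 3026.7)/(5755 − 3133) = 2359.8/2622 = 0.9
a = 3026.7 − 0.9(3133) = 3026.7 − 2819.7 = 207
C = 207 + 0.9(4884) = 207 + 4395.6 = 4602.6

C = 4602.6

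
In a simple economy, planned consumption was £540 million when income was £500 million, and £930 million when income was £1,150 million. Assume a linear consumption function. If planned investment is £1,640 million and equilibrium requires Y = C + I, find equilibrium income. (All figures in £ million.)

Y = 4700

MPC = (930 − 540)/(1150 − 500) = 390/650 = 0.6
a = 540 − 0.6(500) = 240
Equilibrium: Y = 240 + 0.6Y + 1640
0.4Y = 1880, so Y = 1880/0.4 = 4700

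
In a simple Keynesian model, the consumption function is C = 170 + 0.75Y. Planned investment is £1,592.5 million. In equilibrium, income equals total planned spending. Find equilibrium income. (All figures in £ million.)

Y = C + I = 170 + 0.75Y + 1592.5
Y − 0.75Y = 1762.5
0.25Y = 1762.5, so Y = 1762.5/0.25 = 7050

Y = 7050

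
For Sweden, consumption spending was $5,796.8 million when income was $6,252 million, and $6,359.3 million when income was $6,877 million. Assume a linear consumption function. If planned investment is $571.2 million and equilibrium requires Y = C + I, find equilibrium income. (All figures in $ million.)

Y = 7412

MPC = (6359.3 − 5796.8)/(6877 − 6252) = 562.5/625 = 0.9
a = 5796.8 − 0.9(6252) = 170
Equilibrium: Y = 170 + 0.9Y + 571.2
0.1Y = 741.2, so Y = 741.2/0.1 = 7412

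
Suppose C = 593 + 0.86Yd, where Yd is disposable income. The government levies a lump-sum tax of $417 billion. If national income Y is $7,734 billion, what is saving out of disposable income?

S = 431.38

Yd = Y − T = 7734 − 417 = 7317
C = 593 + 0.86(7317) = 593 + 6292.62 = 6885.62
S = Yd − C = 7317 − 6885.62 = 431.38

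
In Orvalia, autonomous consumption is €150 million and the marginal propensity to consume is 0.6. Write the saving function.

S = Y − C = Y − (150 + 0.6Y) = -150 + (1 − 0.6)Y

S = -150 + 0.4Y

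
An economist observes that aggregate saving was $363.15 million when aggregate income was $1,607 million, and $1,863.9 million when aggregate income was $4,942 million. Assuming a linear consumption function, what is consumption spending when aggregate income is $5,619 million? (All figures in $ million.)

C = 3450.45

MPS = ΔS/ΔY = (1863.9 − 363.15)/(4942 − 1607) = 1500.75/3335 = 0.45
MPC = 1 − MPS = 0.55
Autonomous saving = 363.15 − 0.45(1607) = -360, so a = 360
C = 360 + 0.55(5619) = 360 + 3090.45 = 3450.45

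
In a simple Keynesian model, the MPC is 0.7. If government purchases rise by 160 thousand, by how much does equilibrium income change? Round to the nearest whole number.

ΔY ≈ 533

The multiplier is 1/(1 − MPC) = 1/0.3.
ΔY = 160/0.3 = 533.33 ≈ 533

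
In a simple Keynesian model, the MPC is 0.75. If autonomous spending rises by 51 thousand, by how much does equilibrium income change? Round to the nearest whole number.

The multiplier is 1/(1 − MPC) = 1/0.25.
ΔY = 51/0.25 = 204.00 ≈ 204

ΔY ≈ 204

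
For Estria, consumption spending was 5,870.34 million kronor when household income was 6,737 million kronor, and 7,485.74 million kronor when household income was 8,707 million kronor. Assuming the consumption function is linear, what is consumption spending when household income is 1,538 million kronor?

MPC = (7485.74 − 5870.34)/(8707 − 6737) = 1615.4/1970 = 0.82
a = 5870.34 − 0.82(6737) = 5870.34 − 5524.34 = 346
C = 346 + 0.82(1538) = 346 + 1261.16 = 1607.16

C = 1607.16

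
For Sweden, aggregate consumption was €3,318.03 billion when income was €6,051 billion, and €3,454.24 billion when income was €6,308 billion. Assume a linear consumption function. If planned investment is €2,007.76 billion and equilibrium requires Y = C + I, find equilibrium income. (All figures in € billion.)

MPC = (3454.24 − 3318.03)/(6308 − 6051) = 136.21/257 = 0.53
a = 3318.03 − 0.53(6051) = 111
Equilibrium: Y = 111 + 0.53Y + 2007.76
0.47Y = 2118.76, so Y = 2118.76/0.47 = 4508

Y = 4508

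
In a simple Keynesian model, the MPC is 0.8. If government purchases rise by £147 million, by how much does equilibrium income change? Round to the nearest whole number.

ΔY ≈ 735

The multiplier is 1/(1 − MPC) = 1/0.2.
ΔY = 147/0.2 = 735.00 ≈ 735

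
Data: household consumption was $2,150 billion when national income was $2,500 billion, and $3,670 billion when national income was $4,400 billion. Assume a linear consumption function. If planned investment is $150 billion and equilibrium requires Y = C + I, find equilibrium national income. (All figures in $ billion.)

Y = 1500

MPC = (3670 − 2150)/(4400 − 2500) = 1520/1900 = 0.8
a = 2150 − 0.8(2500) = 150
Equilibrium: Y = 150 + 0.8Y + 150
0.2Y = 300, so Y = 300/0.2 = 1500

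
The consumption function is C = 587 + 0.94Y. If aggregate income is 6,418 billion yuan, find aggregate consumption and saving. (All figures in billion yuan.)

C = 587 + 0.94(6418) = 587 + 6032.92 = 6619.92
S = Y − C = 6418 − 6619.92 = -201.92

C = 6619.92; S = -201.92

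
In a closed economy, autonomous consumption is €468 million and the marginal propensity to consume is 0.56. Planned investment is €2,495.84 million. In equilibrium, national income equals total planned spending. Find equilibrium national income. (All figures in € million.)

Y = 6736

Y = C + I = 468 + 0.56Y + 2495.84
Y − 0.56Y = 2963.84
0.44Y = 2963.84, so Y = 2963.84/0.44 = 6736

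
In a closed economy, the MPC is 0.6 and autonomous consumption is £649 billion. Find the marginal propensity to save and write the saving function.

MPS = 1 − MPC = 1 − 0.6 = 0.4
S = Y − C = -649 + 0.4Y

MPS = 0.4; S = -649 + 0.4Y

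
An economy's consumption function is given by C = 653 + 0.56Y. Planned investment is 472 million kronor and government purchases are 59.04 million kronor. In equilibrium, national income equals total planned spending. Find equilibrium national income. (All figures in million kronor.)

Y = 2691

Y = C + I + G = 653 + 0.56Y + 472 + 59.04
Y − 0.56Y = 1184.04
0.44Y = 1184.04, so Y = 1184.04/0.44 = 2691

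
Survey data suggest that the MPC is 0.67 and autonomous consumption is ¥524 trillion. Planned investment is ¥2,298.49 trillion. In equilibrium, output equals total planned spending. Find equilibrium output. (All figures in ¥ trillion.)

Y = C + I = 524 + 0.67Y + 2298.49
Y − 0.67Y = 2822.49
0.33Y = 2822.49, so Y = 2822.49/0.33 = 8553

Y = 8553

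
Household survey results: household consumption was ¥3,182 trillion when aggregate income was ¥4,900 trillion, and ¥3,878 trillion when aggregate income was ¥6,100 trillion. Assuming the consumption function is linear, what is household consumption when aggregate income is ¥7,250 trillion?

MPC = (3878 − 3182)/(6100 − 4900) = 696/1200 = 0.58
a = 3182 − 0.58(4900) = 3182 − 2842 = 340
C = 340 + 0.58(7250) = 340 + 4205 = 4545

C = 4545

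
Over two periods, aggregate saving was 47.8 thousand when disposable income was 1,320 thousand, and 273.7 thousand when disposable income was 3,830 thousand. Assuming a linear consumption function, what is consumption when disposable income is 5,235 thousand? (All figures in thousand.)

C = 4834.85

MPS = ΔS/ΔY = (273.7 − 47.8)/(3830 − 1320) = 225.9/2510 = 0.09
MPC = 1 − MPS = 0.91
Autonomous saving = 47.8 − 0.09(1320) = -71, so a = 71
C = 71 + 0.91(5235) = 71 + 4763.85 = 4834.85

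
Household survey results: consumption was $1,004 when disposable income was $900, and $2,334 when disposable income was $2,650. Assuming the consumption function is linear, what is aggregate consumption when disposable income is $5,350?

MPC = (2334 − 1004)/(2650 − 900) = 1330/1750 = 0.76
a = 1004 − 0.76(900) = 1004 − 684 = 320
C = 320 + 0.76(5350) = 320 + 4066 = 4386

C = 4386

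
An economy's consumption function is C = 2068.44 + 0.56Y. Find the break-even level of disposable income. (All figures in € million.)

Y = 4701

At break-even, C = Y: 2068.44 + 0.56Y = Y
0.44Y = 2068.44, so Y = 2068.44/0.44 = 4701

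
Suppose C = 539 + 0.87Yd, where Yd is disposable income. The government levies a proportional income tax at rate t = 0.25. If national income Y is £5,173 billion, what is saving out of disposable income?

S = -34.6325

Yd = (1 − 0.25)(5173) = 0.75(5173) = 3879.75
C = 539 + 0.87(3879.75) = 539 + 3375.3825 = 3914.3825
S = Yd − C = 3879.75 − 3914.3825 = -34.6325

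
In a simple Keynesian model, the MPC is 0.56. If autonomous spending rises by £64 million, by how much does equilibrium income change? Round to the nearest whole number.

ΔY ≈ 145

The multiplier is 1/(1 − MPC) = 1/0.44.
ΔY = 64/0.44 = 145.45 ≈ 145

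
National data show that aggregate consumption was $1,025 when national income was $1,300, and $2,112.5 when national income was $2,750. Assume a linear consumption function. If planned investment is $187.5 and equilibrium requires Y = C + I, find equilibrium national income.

MPC = (2112.5 − 1025)/(2750 − 1300) = 1087.5/1450 = 0.75
a = 1025 − 0.75(1300) = 50
Equilibrium: Y = 50 + 0.75Y + 187.5
0.25Y = 237.5, so Y = 237.5/0.25 = 950

Y = 950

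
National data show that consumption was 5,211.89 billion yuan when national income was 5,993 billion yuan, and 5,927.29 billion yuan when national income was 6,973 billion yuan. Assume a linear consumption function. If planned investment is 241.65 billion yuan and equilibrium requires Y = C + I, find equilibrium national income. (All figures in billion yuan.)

Y = 3995

MPC = (5927.29 − 5211.89)/(6973 − 5993) = 715.4/980 = 0.73
a = 5211.89 − 0.73(5993) = 837
Equilibrium: Y = 837 + 0.73Y + 241.65
0.27Y = 1078.65, so Y = 1078.65/0.27 = 3995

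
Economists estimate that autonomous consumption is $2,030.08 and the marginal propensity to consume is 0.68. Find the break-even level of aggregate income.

Y = 6344

At break-even, C = Y: 2030.08 + 0.68Y = Y
0.32Y = 2030.08, so Y = 2030.08/0.32 = 6344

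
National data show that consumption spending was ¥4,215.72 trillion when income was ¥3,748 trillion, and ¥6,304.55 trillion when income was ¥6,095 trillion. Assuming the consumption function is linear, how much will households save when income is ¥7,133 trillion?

MPC = (6304.55 − 4215.72)/(6095 − 3748) = 2088.83/2347 = 0.89
a = 4215.72 − 0.89(3748) = 4215.72 − 3335.72 = 880
C = 880 + 0.89(7133) = 7228.37
S = 7133 − 7228.37 = -95.37

S = -95.37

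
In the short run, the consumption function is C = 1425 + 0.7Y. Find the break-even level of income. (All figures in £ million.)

At break-even, C = Y: 1425 + 0.7Y = Y
0.3Y = 1425, so Y = 1425/0.3 = 4750

Y = 4750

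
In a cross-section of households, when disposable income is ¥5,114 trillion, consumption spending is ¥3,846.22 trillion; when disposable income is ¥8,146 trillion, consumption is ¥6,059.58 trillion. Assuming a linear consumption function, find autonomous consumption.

a = 113

MPC = ΔC/ΔY = (6059.58 − 3846.22)/(8146 − 5114) = 2213.36/3032 = 0.73
a = C − MPC·Y = 3846.22 − 0.73(5114) = 3846.22 − 3733.22 = 113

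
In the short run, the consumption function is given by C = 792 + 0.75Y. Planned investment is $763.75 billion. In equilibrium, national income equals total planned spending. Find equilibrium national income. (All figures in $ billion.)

Y = 6223

Y = C + I = 792 + 0.75Y + 763.75
Y − 0.75Y = 1555.75
0.25Y = 1555.75, so Y = 1555.75/0.25 = 6223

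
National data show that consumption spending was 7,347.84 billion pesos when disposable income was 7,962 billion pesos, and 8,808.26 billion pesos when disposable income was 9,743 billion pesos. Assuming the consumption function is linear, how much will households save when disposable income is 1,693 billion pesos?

S = -514.26

MPC = (8808.26 − 7347.84)/(9743 − 7962) = 1460.42/1781 = 0.82
a = 7347.84 − 0.82(7962) = 7347.84 − 6528.84 = 819
C = 819 + 0.82(1693) = 2207.26
S = 1693 − 2207.26 = -514.26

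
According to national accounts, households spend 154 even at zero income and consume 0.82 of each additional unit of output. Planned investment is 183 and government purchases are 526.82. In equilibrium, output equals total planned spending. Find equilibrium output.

Y = 4799

Y = C + I + G = 154 + 0.82Y + 183 + 526.82
Y − 0.82Y = 863.82
0.18Y = 863.82, so Y = 863.82/0.18 = 4799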